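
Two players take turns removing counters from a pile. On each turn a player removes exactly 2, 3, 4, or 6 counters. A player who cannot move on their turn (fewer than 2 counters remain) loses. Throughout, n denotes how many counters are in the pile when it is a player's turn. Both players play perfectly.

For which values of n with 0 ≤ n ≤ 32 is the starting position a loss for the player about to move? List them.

0, 1, 8, 9, 16, 17, 24, 25, 32

Label each position W (a win for the player to move) or L (a loss). A position with no legal move is L; any other position is W exactly when some move reaches an L, and L when every move reaches a W.
n=0: no move → L
n=1: no move → L
n=2: →0(L), so W
n=3: →1(L), so W
n=4: →1(L), so W
n=5: →1(L), so W
n=6: →0(L), so W
n=7: →1(L), so W
n=8: →6(W), 5(W), 4(W), 2(W) — all W, so L
n=9: →7(W), 6(W), 5(W), 3(W) — all W, so L
n=10: →8(L), so W
n=11: →9(L), so W
n=12: →9(L), so W
n=13: →9(L), so W
n=14: →8(L), so W
n=15: →9(L), so W
n=16: →14(W), 13(W), 12(W), 10(W) — all W, so L
n=17: →15(W), 14(W), 13(W), 11(W) — all W, so L
n=18: →16(L), so W
n=19: →17(L), so W
n=20: →17(L), so W
n=21: →17(L), so W
n=22: →16(L), so W
n=23: →17(L), so W
n=24: →22(W), 21(W), 20(W), 18(W) — all W, so L
n=25: →23(W), 22(W), 21(W), 19(W) — all W, so L
n=26: →24(L), so W
n=27: →25(L), so W
n=28: →25(L), so W
n=29: →25(L), so W
n=30: →24(L), so W
n=31: →25(L), so W
n=32: →30(W), 29(W), 28(W), 26(W) — all W, so L
Reading off the rows marked L gives the requested list; there are 9 such values of n.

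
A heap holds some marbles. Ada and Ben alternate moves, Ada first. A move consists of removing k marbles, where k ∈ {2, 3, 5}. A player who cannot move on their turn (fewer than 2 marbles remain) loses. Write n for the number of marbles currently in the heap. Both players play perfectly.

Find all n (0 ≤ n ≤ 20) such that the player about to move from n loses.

Work bottom-up. With no move the player to move loses. Otherwise the position is W if at least one move leads to an L position for the opponent, and L if every move leads to a W.
n=0: no move → L
n=1: no move → L
n=2: W (go to 0, an L position)
n=3: W (go to 1, an L position)
n=4: W (go to 1, an L position)
n=5: W (go to 0, an L position)
n=6: W (go to 1, an L position)
n=7: L (options 5(W), 4(W), 2(W) are all W)
n=8: L (options 6(W), 5(W), 3(W) are all W)
n=9: W (go to 7, an L position)
n=10: W (go to 8, an L position)
n=11: W (go to 8, an L position)
n=12: W (go to 7, an L position)
n=13: W (go to 8, an L position)
n=14: L (options 12(W), 11(W), 9(W) are all W)
n=15: L (options 13(W), 12(W), 10(W) are all W)
n=16: W (go to 14, an L position)
n=17: W (go to 15, an L position)
n=18: W (go to 15, an L position)
n=19: W (go to 14, an L position)
n=20: W (go to 15, an L position)
Reading off the rows marked L gives the requested list; there are 6 such values of n.

0, 1, 7, 8, 14, 15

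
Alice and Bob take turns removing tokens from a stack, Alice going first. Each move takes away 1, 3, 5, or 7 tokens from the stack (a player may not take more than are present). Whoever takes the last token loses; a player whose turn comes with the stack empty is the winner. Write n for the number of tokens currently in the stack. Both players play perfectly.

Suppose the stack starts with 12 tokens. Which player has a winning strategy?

Alice wins.

Positions with no move are W. A position that does have a move is losing for the player to move precisely when every available move leads to a winning position for the opponent. Fill in the labels:
n=0: no move; the opponent has just taken the last token and therefore loses → W
n=1: the only move is to 0(W), a W ⇒ L
n=2: can move to 1, which is L ⇒ W
n=3: moves to 2(W), 0(W); every one is W ⇒ L
n=4: can move to 3, which is L ⇒ W
n=5: moves to 4(W), 2(W), 0(W); every one is W ⇒ L
n=6: can move to 5, which is L ⇒ W
n=7: moves to 6(W), 4(W), 2(W), 0(W); every one is W ⇒ L
n=8: can move to 7, which is L ⇒ W
n=9: moves to 8(W), 6(W), 4(W), 2(W); every one is W ⇒ L
n=10: can move to 9, which is L ⇒ W
n=11: moves to 10(W), 8(W), 6(W), 4(W); every one is W ⇒ L
n=12: can move to 11, which is L ⇒ W
From 12 Alice can remove 1, leaving 11, reaching an L position.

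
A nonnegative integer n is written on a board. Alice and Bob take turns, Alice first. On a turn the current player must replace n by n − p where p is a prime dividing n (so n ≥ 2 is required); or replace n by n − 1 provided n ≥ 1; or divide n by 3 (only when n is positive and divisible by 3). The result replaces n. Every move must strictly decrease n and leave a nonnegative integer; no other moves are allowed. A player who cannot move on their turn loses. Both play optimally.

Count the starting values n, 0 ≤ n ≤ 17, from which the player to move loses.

Compute win/loss labels from the base case upward. A position with no move is L. Any other position is W if it can reach an L in one move, else L.
n=0: no move → L
n=1: W (go to 0, an L position)
n=2: W (go to 0, an L position)
n=3: W (go to 0, an L position)
n=4: L (options 2(W), 3(W) are all W)
n=5: W (go to 0, an L position)
n=6: W (go to 4, an L position)
n=7: W (go to 0, an L position)
n=8: L (options 6(W), 7(W) are all W)
n=9: W (go to 8, an L position)
n=10: W (go to 8, an L position)
n=11: W (go to 0, an L position)
n=12: W (go to 4, an L position)
n=13: W (go to 0, an L position)
n=14: L (options 7(W), 12(W), 13(W) are all W)
n=15: W (go to 14, an L position)
n=16: W (go to 14, an L position)
n=17: W (go to 0, an L position)
L entries with 0 ≤ n ≤ 17: n = 0, 4, 8, 14; that makes 4.

4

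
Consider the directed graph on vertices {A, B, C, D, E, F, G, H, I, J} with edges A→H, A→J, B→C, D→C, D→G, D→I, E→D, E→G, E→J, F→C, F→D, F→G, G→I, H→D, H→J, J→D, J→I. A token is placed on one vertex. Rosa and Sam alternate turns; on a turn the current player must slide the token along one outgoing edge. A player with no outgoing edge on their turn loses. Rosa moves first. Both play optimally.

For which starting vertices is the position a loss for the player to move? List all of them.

C, E, H, I

Build the W/L table. Terminal = L. A non-terminal position is W if it has a move to some L; otherwise it is L.
Every edge goes from a vertex to one that appears earlier in the order C, I, G, D, J, H, A, B, F, E, so processing vertices in that order labels each vertex after all of its successors.
C: no outgoing edge → L
I: no outgoing edge → L
G: can move to I, which is L ⇒ W
D: can move to I, which is L ⇒ W
J: can move to I, which is L ⇒ W
H: moves to J(W), D(W); every one is W ⇒ L
A: can move to H, which is L ⇒ W
B: can move to C, which is L ⇒ W
F: can move to C, which is L ⇒ W
E: moves to J(W), D(W), G(W); every one is W ⇒ L
The losing starting vertices are exactly the entries labelled L in this table (4 of them).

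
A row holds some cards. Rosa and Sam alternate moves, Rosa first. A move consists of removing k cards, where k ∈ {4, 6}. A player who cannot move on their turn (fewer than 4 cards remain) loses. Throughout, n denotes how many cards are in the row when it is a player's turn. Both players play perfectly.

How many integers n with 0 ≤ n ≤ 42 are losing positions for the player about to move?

19

Use the standard recursion: the mover loses at a terminal position; elsewhere, the mover wins exactly when some move hands the opponent an L position.
n=0: no move → L
n=1: no move → L
n=2: no move → L
n=3: no move → L
n=4: →0(L), so W
n=5: →1(L), so W
n=6: →2(L), so W
n=7: →3(L), so W
n=8: →2(L), so W
n=9: →3(L), so W
n=10: →6(W), 4(W) — all W, so L
n=11: →7(W), 5(W) — all W, so L
n=12: →8(W), 6(W) — all W, so L
n=13: →9(W), 7(W) — all W, so L
n=14: →10(L), so W
n=15: →11(L), so W
n=16: →12(L), so W
n=17: →13(L), so W
n=18: →12(L), so W
n=19: →13(L), so W
n=20: →16(W), 14(W) — all W, so L
n=21: →17(W), 15(W) — all W, so L
n=22: →18(W), 16(W) — all W, so L
n=23: →19(W), 17(W) — all W, so L
n=24: →20(L), so W
n=25: →21(L), so W
n=26: →22(L), so W
n=27: →23(L), so W
n=28: →22(L), so W
n=29: →23(L), so W
n=30: →26(W), 24(W) — all W, so L
n=31: →27(W), 25(W) — all W, so L
n=32: →28(W), 26(W) — all W, so L
n=33: →29(W), 27(W) — all W, so L
n=34: →30(L), so W
n=35: →31(L), so W
n=36: →32(L), so W
n=37: →33(L), so W
n=38: →32(L), so W
n=39: →33(L), so W
n=40: →36(W), 34(W) — all W, so L
n=41: →37(W), 35(W) — all W, so L
n=42: →38(W), 36(W) — all W, so L
L entries with 0 ≤ n ≤ 42: n = 0, 1, 2, 3, 10, 11, 12, 13, 20, 21, 22, 23, 30, 31, 32, 33, 40, 41, 42; that makes 19.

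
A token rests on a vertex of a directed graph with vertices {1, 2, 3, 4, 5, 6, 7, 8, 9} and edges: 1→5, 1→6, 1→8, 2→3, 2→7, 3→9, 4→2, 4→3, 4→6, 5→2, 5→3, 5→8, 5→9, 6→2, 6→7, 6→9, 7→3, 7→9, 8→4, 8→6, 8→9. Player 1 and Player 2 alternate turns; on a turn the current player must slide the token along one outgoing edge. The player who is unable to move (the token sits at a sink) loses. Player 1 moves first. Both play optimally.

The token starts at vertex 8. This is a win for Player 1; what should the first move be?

Work bottom-up. With no move the player to move loses. Otherwise the position is W if at least one move leads to an L position for the opponent, and L if every move leads to a W.
Every edge goes from a vertex to one that appears earlier in the order 9, 3, 7, 2, 6, 4, 8, 5, 1, so processing vertices in that order labels each vertex after all of its successors.
9: no outgoing edge → L
3: can move to 9, which is L ⇒ W
7: can move to 9, which is L ⇒ W
2: moves to 7(W), 3(W); every one is W ⇒ L
6: can move to 2, which is L ⇒ W
4: can move to 2, which is L ⇒ W
8: can move to 9, which is L ⇒ W
5: can move to 2, which is L ⇒ W
1: moves to 5(W), 8(W), 6(W); every one is W ⇒ L
From 8, the L positions reachable in one move are: 9.

Move to 9.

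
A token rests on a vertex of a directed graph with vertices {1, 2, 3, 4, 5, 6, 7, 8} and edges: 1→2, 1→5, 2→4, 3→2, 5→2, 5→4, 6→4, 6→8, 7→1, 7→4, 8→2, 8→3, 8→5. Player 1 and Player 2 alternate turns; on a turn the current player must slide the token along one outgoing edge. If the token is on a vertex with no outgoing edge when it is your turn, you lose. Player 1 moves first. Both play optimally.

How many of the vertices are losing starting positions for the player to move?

Label each position W (a win for the player to move) or L (a loss). A position with no legal move is L; any other position is W exactly when some move reaches an L, and L when every move reaches a W.
Every edge goes from a vertex to one that appears earlier in the order 4, 2, 3, 5, 8, 1, 7, 6, so processing vertices in that order labels each vertex after all of its successors.
4: no outgoing edge → L
2: can move to 4, which is L ⇒ W
3: the only move is to 2(W), a W ⇒ L
5: can move to 4, which is L ⇒ W
8: can move to 3, which is L ⇒ W
1: moves to 5(W), 2(W); every one is W ⇒ L
7: can move to 1, which is L ⇒ W
6: can move to 4, which is L ⇒ W
The L vertices are 1, 3, 4; that is 3 in all.

3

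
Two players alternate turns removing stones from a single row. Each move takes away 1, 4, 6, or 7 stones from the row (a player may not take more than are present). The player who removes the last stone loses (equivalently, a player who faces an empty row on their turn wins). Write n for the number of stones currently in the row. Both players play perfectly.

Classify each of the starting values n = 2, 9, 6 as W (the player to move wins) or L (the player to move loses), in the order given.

Positions with no move are W. A position that does have a move is losing for the player to move precisely when every available move leads to a winning position for the opponent. Fill in the labels:
n=0: no move; the opponent has just taken the last stone and therefore loses → W
n=1: the only move is to 0(W), a W ⇒ L
n=2: can move to 1, which is L ⇒ W
n=3: the only move is to 2(W), a W ⇒ L
n=4: can move to 3, which is L ⇒ W
n=5: can move to 1, which is L ⇒ W
n=6: moves to 5(W), 2(W), 0(W); every one is W ⇒ L
n=7: can move to 6, which is L ⇒ W
n=8: can move to 1, which is L ⇒ W
n=9: can move to 3, which is L ⇒ W

2: W, 9: W, 6: L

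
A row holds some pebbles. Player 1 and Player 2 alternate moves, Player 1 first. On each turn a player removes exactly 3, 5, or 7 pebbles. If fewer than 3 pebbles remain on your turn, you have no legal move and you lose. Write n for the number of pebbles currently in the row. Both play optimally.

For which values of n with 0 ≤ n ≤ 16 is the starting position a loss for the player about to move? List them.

0, 1, 2, 10, 11, 12

Work bottom-up. With no move the player to move loses. Otherwise the position is W if at least one move leads to an L position for the opponent, and L if every move leads to a W.
n=0: no move → L
n=1: no move → L
n=2: no move → L
n=3: W (go to 0, an L position)
n=4: W (go to 1, an L position)
n=5: W (go to 2, an L position)
n=6: W (go to 1, an L position)
n=7: W (go to 2, an L position)
n=8: W (go to 1, an L position)
n=9: W (go to 2, an L position)
n=10: L (options 7(W), 5(W), 3(W) are all W)
n=11: L (options 8(W), 6(W), 4(W) are all W)
n=12: L (options 9(W), 7(W), 5(W) are all W)
n=13: W (go to 10, an L position)
n=14: W (go to 11, an L position)
n=15: W (go to 12, an L position)
n=16: W (go to 11, an L position)
The losing starting values of n are exactly the entries labelled L in this table (6 of them).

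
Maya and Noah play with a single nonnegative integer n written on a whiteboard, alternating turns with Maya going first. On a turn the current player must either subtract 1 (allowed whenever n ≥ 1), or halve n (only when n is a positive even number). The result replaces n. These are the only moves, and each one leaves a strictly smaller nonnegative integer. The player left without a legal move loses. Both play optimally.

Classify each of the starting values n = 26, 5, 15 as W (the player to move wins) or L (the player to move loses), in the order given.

Work bottom-up. With no move the player to move loses. Otherwise the position is W if at least one move leads to an L position for the opponent, and L if every move leads to a W.
n=0: no move → L
n=1: can move to 0, which is L ⇒ W
n=2: the only move is to 1(W), a W ⇒ L
n=3: can move to 2, which is L ⇒ W
n=4: can move to 2, which is L ⇒ W
n=5: the only move is to 4(W), a W ⇒ L
n=6: can move to 5, which is L ⇒ W
n=7: the only move is to 6(W), a W ⇒ L
n=8: can move to 7, which is L ⇒ W
n=9: the only move is to 8(W), a W ⇒ L
n=10: can move to 5, which is L ⇒ W
n=11: the only move is to 10(W), a W ⇒ L
n=12: can move to 11, which is L ⇒ W
n=13: the only move is to 12(W), a W ⇒ L
n=14: can move to 7, which is L ⇒ W
n=15: the only move is to 14(W), a W ⇒ L
n=16: can move to 15, which is L ⇒ W
n=17: the only move is to 16(W), a W ⇒ L
n=18: can move to 9, which is L ⇒ W
n=19: the only move is to 18(W), a W ⇒ L
n=20: can move to 19, which is L ⇒ W
n=21: the only move is to 20(W), a W ⇒ L
n=22: can move to 11, which is L ⇒ W
n=23: the only move is to 22(W), a W ⇒ L
n=24: can move to 23, which is L ⇒ W
n=25: the only move is to 24(W), a W ⇒ L
n=26: can move to 13, which is L ⇒ W

26: W, 5: L, 15: L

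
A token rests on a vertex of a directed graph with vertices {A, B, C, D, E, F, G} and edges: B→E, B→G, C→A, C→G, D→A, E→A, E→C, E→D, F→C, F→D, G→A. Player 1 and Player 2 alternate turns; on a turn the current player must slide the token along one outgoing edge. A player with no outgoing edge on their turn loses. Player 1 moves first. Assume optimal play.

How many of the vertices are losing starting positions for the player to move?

3

Label each position W (a win for the player to move) or L (a loss). A position with no legal move is L; any other position is W exactly when some move reaches an L, and L when every move reaches a W.
Every edge goes from a vertex to one that appears earlier in the order A, D, G, C, E, B, F, so processing vertices in that order labels each vertex after all of its successors.
A: no outgoing edge → L
D: W (go to A, an L position)
G: W (go to A, an L position)
C: W (go to A, an L position)
E: W (go to A, an L position)
B: L (options E(W), G(W) are all W)
F: L (options C(W), D(W) are all W)
The L vertices are A, B, F; that is 3 in all.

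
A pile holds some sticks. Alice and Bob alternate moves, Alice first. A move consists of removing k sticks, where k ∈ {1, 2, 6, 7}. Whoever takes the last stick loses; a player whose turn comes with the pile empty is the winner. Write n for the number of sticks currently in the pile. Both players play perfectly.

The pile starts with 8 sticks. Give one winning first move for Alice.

Remove 7, leaving 1.

Compute win/loss labels from the base case upward. A position with no move is W. Any other position is W if it can reach an L in one move, else L.
n=0: no move; the opponent has just taken the last stick and therefore loses → W
n=1: L (sole option 0(W) is W)
n=2: W (go to 1, an L position)
n=3: W (go to 1, an L position)
n=4: L (options 3(W), 2(W) are all W)
n=5: W (go to 4, an L position)
n=6: W (go to 4, an L position)
n=7: W (go to 1, an L position)
n=8: W (go to 1, an L position)
From 8, the L positions reachable in one move are: 1.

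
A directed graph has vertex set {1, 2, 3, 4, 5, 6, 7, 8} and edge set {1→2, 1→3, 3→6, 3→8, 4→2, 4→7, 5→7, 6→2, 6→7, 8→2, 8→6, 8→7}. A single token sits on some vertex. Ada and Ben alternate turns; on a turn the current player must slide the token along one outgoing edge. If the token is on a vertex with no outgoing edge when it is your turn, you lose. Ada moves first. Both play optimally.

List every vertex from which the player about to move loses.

Classify positions by backward induction: terminal positions (no move available) are L. From any other position, the mover wins iff some move reaches an L.
Every edge goes from a vertex to one that appears earlier in the order 2, 7, 6, 8, 4, 5, 3, 1, so processing vertices in that order labels each vertex after all of its successors.
2: no outgoing edge → L
7: no outgoing edge → L
6: reaches L-position 7 → W
8: reaches L-position 7 → W
4: reaches L-position 7 → W
5: reaches L-position 7 → W
3: only reaches 8(W), 6(W), all W → L
1: reaches L-position 3 → W
The losing starting vertices are exactly the entries labelled L in this table (3 of them).

2, 3, 7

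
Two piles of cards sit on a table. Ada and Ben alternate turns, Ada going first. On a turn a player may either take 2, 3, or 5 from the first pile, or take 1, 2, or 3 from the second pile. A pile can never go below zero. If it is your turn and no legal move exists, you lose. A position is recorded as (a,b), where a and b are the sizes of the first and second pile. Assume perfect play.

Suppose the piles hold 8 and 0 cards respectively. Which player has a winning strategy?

Ben wins.

Classify positions by backward induction: terminal positions (no move available) are L. From any other position, the mover wins iff some move reaches an L.
No move ever increases a pile, so every position that can arise here has a ≤ 8 and b ≤ 0; it is enough to label the cells with 0 ≤ a ≤ 8 and 0 ≤ b ≤ 0.
Every move lowers a or b (never raises either), so fill the grid row by row in increasing a, and left to right within a row: each cell's successors are then already labelled.
      b=0
a=0:    L
a=1:    L
a=2:    W
a=3:    W
a=4:    W
a=5:    W
a=6:    W
a=7:    L
a=8:    L
Cells with no legal move (terminal, hence L): (0,0), (1,0).
The remaining L cells, each justified by listing all of its moves:
(7,0): moves to (5,0)(W), (4,0)(W), (2,0)(W); every one is W ⇒ L
(8,0): moves to (6,0)(W), (5,0)(W), (3,0)(W); every one is W ⇒ L
Every other cell has at least one move into one of the L cells above, so it is W.
Every move from (8,0) reaches a W position, so the mover loses.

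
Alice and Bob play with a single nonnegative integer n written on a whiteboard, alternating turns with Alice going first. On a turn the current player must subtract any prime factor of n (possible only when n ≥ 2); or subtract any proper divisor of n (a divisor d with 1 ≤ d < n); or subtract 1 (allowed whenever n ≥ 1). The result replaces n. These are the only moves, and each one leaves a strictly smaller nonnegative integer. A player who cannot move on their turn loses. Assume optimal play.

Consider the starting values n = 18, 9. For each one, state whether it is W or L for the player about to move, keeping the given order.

18: W, 9: L

Work bottom-up. With no move the player to move loses. Otherwise the position is W if at least one move leads to an L position for the opponent, and L if every move leads to a W.
n=0: no move → L
n=1: →0(L), so W
n=2: →0(L), so W
n=3: →0(L), so W
n=4: →2(W), 3(W) — all W, so L
n=5: →0(L), so W
n=6: →4(L), so W
n=7: →0(L), so W
n=8: →4(L), so W
n=9: →6(W), 8(W) — all W, so L
n=10: →9(L), so W
n=11: →0(L), so W
n=12: →9(L), so W
n=13: →0(L), so W
n=14: →7(W), 12(W), 13(W) — all W, so L
n=15: →14(L), so W
n=16: →14(L), so W
n=17: →0(L), so W
n=18: →9(L), so W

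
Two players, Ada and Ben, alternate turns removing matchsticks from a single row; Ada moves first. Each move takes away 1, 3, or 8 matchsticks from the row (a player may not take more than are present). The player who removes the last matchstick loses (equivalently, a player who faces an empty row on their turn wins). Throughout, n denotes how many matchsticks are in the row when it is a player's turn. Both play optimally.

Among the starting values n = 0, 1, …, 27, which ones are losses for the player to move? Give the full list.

1, 3, 5, 7, 12, 14, 16, 18, 23, 25, 27

Classify positions by backward induction: terminal positions (no move available) are W. From any other position, the mover wins iff some move reaches an L.
n=0: no move; the opponent has just taken the last matchstick and therefore loses → W
n=1: only reaches 0(W), which is W → L
n=2: reaches L-position 1 → W
n=3: only reaches 2(W), 0(W), all W → L
n=4: reaches L-position 3 → W
n=5: only reaches 4(W), 2(W), all W → L
n=6: reaches L-position 5 → W
n=7: only reaches 6(W), 4(W), all W → L
n=8: reaches L-position 7 → W
n=9: reaches L-position 1 → W
n=10: reaches L-position 7 → W
n=11: reaches L-position 3 → W
n=12: only reaches 11(W), 9(W), 4(W), all W → L
n=13: reaches L-position 12 → W
n=14: only reaches 13(W), 11(W), 6(W), all W → L
n=15: reaches L-position 14 → W
n=16: only reaches 15(W), 13(W), 8(W), all W → L
n=17: reaches L-position 16 → W
n=18: only reaches 17(W), 15(W), 10(W), all W → L
n=19: reaches L-position 18 → W
n=20: reaches L-position 12 → W
n=21: reaches L-position 18 → W
n=22: reaches L-position 14 → W
n=23: only reaches 22(W), 20(W), 15(W), all W → L
n=24: reaches L-position 23 → W
n=25: only reaches 24(W), 22(W), 17(W), all W → L
n=26: reaches L-position 25 → W
n=27: only reaches 26(W), 24(W), 19(W), all W → L
The losing starting values of n are exactly the entries labelled L in this table (11 of them).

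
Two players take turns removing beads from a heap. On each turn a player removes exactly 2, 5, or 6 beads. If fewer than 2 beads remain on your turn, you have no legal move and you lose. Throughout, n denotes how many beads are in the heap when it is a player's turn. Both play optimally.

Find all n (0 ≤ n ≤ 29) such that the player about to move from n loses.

0, 1, 4, 8, 11, 12, 15, 19, 22, 23, 26

Classify positions by backward induction: terminal positions (no move available) are L. From any other position, the mover wins iff some move reaches an L.
n=0: no move → L
n=1: no move → L
n=2: can move to 0, which is L ⇒ W
n=3: can move to 1, which is L ⇒ W
n=4: the only move is to 2(W), a W ⇒ L
n=5: can move to 0, which is L ⇒ W
n=6: can move to 4, which is L ⇒ W
n=7: can move to 1, which is L ⇒ W
n=8: moves to 6(W), 3(W), 2(W); every one is W ⇒ L
n=9: can move to 4, which is L ⇒ W
n=10: can move to 8, which is L ⇒ W
n=11: moves to 9(W), 6(W), 5(W); every one is W ⇒ L
n=12: moves to 10(W), 7(W), 6(W); every one is W ⇒ L
n=13: can move to 11, which is L ⇒ W
n=14: can move to 12, which is L ⇒ W
n=15: moves to 13(W), 10(W), 9(W); every one is W ⇒ L
n=16: can move to 11, which is L ⇒ W
n=17: can move to 15, which is L ⇒ W
n=18: can move to 12, which is L ⇒ W
n=19: moves to 17(W), 14(W), 13(W); every one is W ⇒ L
n=20: can move to 15, which is L ⇒ W
n=21: can move to 19, which is L ⇒ W
n=22: moves to 20(W), 17(W), 16(W); every one is W ⇒ L
n=23: moves to 21(W), 18(W), 17(W); every one is W ⇒ L
n=24: can move to 22, which is L ⇒ W
n=25: can move to 23, which is L ⇒ W
n=26: moves to 24(W), 21(W), 20(W); every one is W ⇒ L
n=27: can move to 22, which is L ⇒ W
n=28: can move to 26, which is L ⇒ W
n=29: can move to 23, which is L ⇒ W
The losing starting values of n are exactly the entries labelled L in this table (11 of them).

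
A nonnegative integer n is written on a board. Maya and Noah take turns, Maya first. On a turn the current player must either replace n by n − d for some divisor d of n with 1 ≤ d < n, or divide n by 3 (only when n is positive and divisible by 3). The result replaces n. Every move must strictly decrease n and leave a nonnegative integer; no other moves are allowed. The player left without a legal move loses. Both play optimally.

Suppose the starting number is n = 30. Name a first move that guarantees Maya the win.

Move to 15.

Label each position W (a win for the player to move) or L (a loss). A position with no legal move is L; any other position is W exactly when some move reaches an L, and L when every move reaches a W.
n=0: no move → L
n=1: no move → L
n=2: can move to 1, which is L ⇒ W
n=3: can move to 1, which is L ⇒ W
n=4: moves to 2(W), 3(W); every one is W ⇒ L
n=5: can move to 4, which is L ⇒ W
n=6: can move to 4, which is L ⇒ W
n=7: the only move is to 6(W), a W ⇒ L
n=8: can move to 4, which is L ⇒ W
n=9: moves to 3(W), 6(W), 8(W); every one is W ⇒ L
n=10: can move to 9, which is L ⇒ W
n=11: the only move is to 10(W), a W ⇒ L
n=12: can move to 4, which is L ⇒ W
n=13: the only move is to 12(W), a W ⇒ L
n=14: can move to 7, which is L ⇒ W
n=15: moves to 5(W), 10(W), 12(W), 14(W); every one is W ⇒ L
n=16: can move to 15, which is L ⇒ W
n=17: the only move is to 16(W), a W ⇒ L
n=18: can move to 9, which is L ⇒ W
n=19: the only move is to 18(W), a W ⇒ L
n=20: can move to 15, which is L ⇒ W
n=21: can move to 7, which is L ⇒ W
n=22: can move to 11, which is L ⇒ W
n=23: the only move is to 22(W), a W ⇒ L
n=24: can move to 23, which is L ⇒ W
n=25: moves to 20(W), 24(W); every one is W ⇒ L
n=26: can move to 13, which is L ⇒ W
n=27: can move to 9, which is L ⇒ W
n=28: moves to 14(W), 21(W), 24(W), 26(W), 27(W); every one is W ⇒ L
n=29: can move to 28, which is L ⇒ W
n=30: can move to 15, which is L ⇒ W
From 30, the L positions reachable in one move are: 15, 25, 28. Any move reaching one of these is winning.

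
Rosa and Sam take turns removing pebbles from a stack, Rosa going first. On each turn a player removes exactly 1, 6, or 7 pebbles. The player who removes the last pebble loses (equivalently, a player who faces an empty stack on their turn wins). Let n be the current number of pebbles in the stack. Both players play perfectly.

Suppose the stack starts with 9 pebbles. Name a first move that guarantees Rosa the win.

Remove 6, leaving 3.

Classify positions by backward induction: terminal positions (no move available) are W. From any other position, the mover wins iff some move reaches an L.
n=0: no move; the opponent has just taken the last pebble and therefore loses → W
n=1: L (sole option 0(W) is W)
n=2: W (go to 1, an L position)
n=3: L (sole option 2(W) is W)
n=4: W (go to 3, an L position)
n=5: L (sole option 4(W) is W)
n=6: W (go to 5, an L position)
n=7: W (go to 1, an L position)
n=8: W (go to 1, an L position)
n=9: W (go to 3, an L position)
From 9, the L positions reachable in one move are: 3.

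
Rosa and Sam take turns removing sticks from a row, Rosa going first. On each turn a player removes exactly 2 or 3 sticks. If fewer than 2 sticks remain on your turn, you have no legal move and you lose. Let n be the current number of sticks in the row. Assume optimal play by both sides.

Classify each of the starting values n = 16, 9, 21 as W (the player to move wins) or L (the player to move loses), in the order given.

16: L, 9: W, 21: L

Positions with no move are L. A position that does have a move is losing for the player to move precisely when every available move leads to a winning position for the opponent. Fill in the labels:
n=0: no move → L
n=1: no move → L
n=2: can move to 0, which is L ⇒ W
n=3: can move to 1, which is L ⇒ W
n=4: can move to 1, which is L ⇒ W
n=5: moves to 3(W), 2(W); every one is W ⇒ L
n=6: moves to 4(W), 3(W); every one is W ⇒ L
n=7: can move to 5, which is L ⇒ W
n=8: can move to 6, which is L ⇒ W
n=9: can move to 6, which is L ⇒ W
n=10: moves to 8(W), 7(W); every one is W ⇒ L
n=11: moves to 9(W), 8(W); every one is W ⇒ L
n=12: can move to 10, which is L ⇒ W
n=13: can move to 11, which is L ⇒ W
n=14: can move to 11, which is L ⇒ W
n=15: moves to 13(W), 12(W); every one is W ⇒ L
n=16: moves to 14(W), 13(W); every one is W ⇒ L
n=17: can move to 15, which is L ⇒ W
n=18: can move to 16, which is L ⇒ W
n=19: can move to 16, which is L ⇒ W
n=20: moves to 18(W), 17(W); every one is W ⇒ L
n=21: moves to 19(W), 18(W); every one is W ⇒ L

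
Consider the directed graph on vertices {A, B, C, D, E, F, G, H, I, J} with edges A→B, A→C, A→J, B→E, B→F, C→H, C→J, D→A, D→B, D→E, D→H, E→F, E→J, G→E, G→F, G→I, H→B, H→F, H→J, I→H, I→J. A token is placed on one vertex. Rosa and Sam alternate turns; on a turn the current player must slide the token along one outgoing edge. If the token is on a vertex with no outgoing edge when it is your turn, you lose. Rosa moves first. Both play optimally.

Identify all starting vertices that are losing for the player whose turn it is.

Work bottom-up. With no move the player to move loses. Otherwise the position is W if at least one move leads to an L position for the opponent, and L if every move leads to a W.
Every edge goes from a vertex to one that appears earlier in the order F, J, E, B, H, C, A, I, D, G, so processing vertices in that order labels each vertex after all of its successors.
F: no outgoing edge → L
J: no outgoing edge → L
E: can move to J, which is L ⇒ W
B: can move to F, which is L ⇒ W
H: can move to J, which is L ⇒ W
C: can move to J, which is L ⇒ W
A: can move to J, which is L ⇒ W
I: can move to J, which is L ⇒ W
D: moves to A(W), H(W), B(W), E(W); every one is W ⇒ L
G: can move to F, which is L ⇒ W
The losing starting vertices are exactly the entries labelled L in this table (3 of them).

D, F, J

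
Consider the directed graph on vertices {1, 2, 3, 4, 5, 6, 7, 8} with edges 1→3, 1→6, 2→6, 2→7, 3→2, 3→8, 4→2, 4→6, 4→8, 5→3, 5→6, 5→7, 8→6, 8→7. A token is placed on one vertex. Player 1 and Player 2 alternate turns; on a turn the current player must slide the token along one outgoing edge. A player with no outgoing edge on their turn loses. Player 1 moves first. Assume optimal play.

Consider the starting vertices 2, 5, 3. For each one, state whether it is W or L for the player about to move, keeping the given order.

2: W, 5: W, 3: L

Classify positions by backward induction: terminal positions (no move available) are L. From any other position, the mover wins iff some move reaches an L.
Every edge goes from a vertex to one that appears earlier in the order 7, 6, 8, 2, 3, 5, 4, 1, so processing vertices in that order labels each vertex after all of its successors.
7: no outgoing edge → L
6: no outgoing edge → L
8: reaches L-position 6 → W
2: reaches L-position 6 → W
3: only reaches 2(W), 8(W), all W → L
5: reaches L-position 3 → W
4: reaches L-position 6 → W
1: reaches L-position 3 → W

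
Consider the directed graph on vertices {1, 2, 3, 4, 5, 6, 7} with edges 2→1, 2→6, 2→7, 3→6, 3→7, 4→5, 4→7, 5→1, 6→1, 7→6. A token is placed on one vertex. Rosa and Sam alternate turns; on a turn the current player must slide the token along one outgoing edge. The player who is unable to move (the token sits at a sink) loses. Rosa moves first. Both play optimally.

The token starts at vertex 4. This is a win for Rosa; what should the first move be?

Move to 7.

Use the standard recursion: the mover loses at a terminal position; elsewhere, the mover wins exactly when some move hands the opponent an L position.
Every edge goes from a vertex to one that appears earlier in the order 1, 6, 7, 2, 5, 3, 4, so processing vertices in that order labels each vertex after all of its successors.
1: no outgoing edge → L
6: can move to 1, which is L ⇒ W
7: the only move is to 6(W), a W ⇒ L
2: can move to 7, which is L ⇒ W
5: can move to 1, which is L ⇒ W
3: can move to 7, which is L ⇒ W
4: can move to 7, which is L ⇒ W
From 4, the L positions reachable in one move are: 7.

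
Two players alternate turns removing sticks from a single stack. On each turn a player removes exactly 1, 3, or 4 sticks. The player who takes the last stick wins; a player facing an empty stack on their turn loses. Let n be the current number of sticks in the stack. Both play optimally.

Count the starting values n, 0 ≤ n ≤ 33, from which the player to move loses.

10

Use the standard recursion: the mover loses at a terminal position; elsewhere, the mover wins exactly when some move hands the opponent an L position.
n=0: no move → L
n=1: can move to 0, which is L ⇒ W
n=2: the only move is to 1(W), a W ⇒ L
n=3: can move to 2, which is L ⇒ W
n=4: can move to 0, which is L ⇒ W
n=5: can move to 2, which is L ⇒ W
n=6: can move to 2, which is L ⇒ W
n=7: moves to 6(W), 4(W), 3(W); every one is W ⇒ L
n=8: can move to 7, which is L ⇒ W
n=9: moves to 8(W), 6(W), 5(W); every one is W ⇒ L
n=10: can move to 9, which is L ⇒ W
n=11: can move to 7, which is L ⇒ W
n=12: can move to 9, which is L ⇒ W
n=13: can move to 9, which is L ⇒ W
n=14: moves to 13(W), 11(W), 10(W); every one is W ⇒ L
n=15: can move to 14, which is L ⇒ W
n=16: moves to 15(W), 13(W), 12(W); every one is W ⇒ L
n=17: can move to 16, which is L ⇒ W
n=18: can move to 14, which is L ⇒ W
n=19: can move to 16, which is L ⇒ W
n=20: can move to 16, which is L ⇒ W
n=21: moves to 20(W), 18(W), 17(W); every one is W ⇒ L
n=22: can move to 21, which is L ⇒ W
n=23: moves to 22(W), 20(W), 19(W); every one is W ⇒ L
n=24: can move to 23, which is L ⇒ W
n=25: can move to 21, which is L ⇒ W
n=26: can move to 23, which is L ⇒ W
n=27: can move to 23, which is L ⇒ W
n=28: moves to 27(W), 25(W), 24(W); every one is W ⇒ L
n=29: can move to 28, which is L ⇒ W
n=30: moves to 29(W), 27(W), 26(W); every one is W ⇒ L
n=31: can move to 30, which is L ⇒ W
n=32: can move to 28, which is L ⇒ W
n=33: can move to 30, which is L ⇒ W
L entries with 0 ≤ n ≤ 33: n = 0, 2, 7, 9, 14, 16, 21, 23, 28, 30; that makes 10.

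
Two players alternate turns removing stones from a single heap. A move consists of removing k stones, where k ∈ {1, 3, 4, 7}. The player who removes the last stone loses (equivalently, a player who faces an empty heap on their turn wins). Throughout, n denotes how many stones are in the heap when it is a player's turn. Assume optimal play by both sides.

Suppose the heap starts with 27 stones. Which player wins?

Work bottom-up. With no move the player to move wins. Otherwise the position is W if at least one move leads to an L position for the opponent, and L if every move leads to a W.
n=0: no move; the opponent has just taken the last stone and therefore loses → W
n=1: →0(W) only, which is W, so L
n=2: →1(L), so W
n=3: →2(W), 0(W) — all W, so L
n=4: →3(L), so W
n=5: →1(L), so W
n=6: →3(L), so W
n=7: →3(L), so W
n=8: →1(L), so W
n=9: →8(W), 6(W), 5(W), 2(W) — all W, so L
n=10: →9(L), so W
n=11: →10(W), 8(W), 7(W), 4(W) — all W, so L
n=12: →11(L), so W
n=13: →9(L), so W
n=14: →11(L), so W
n=15: →11(L), so W
n=16: →9(L), so W
n=17: →16(W), 14(W), 13(W), 10(W) — all W, so L
n=18: →17(L), so W
n=19: →18(W), 16(W), 15(W), 12(W) — all W, so L
n=20: →19(L), so W
n=21: →17(L), so W
n=22: →19(L), so W
n=23: →19(L), so W
n=24: →17(L), so W
n=25: →24(W), 22(W), 21(W), 18(W) — all W, so L
n=26: →25(L), so W
n=27: →26(W), 24(W), 23(W), 20(W) — all W, so L
Every move from 27 reaches a W position, so the mover loses.

The second player wins.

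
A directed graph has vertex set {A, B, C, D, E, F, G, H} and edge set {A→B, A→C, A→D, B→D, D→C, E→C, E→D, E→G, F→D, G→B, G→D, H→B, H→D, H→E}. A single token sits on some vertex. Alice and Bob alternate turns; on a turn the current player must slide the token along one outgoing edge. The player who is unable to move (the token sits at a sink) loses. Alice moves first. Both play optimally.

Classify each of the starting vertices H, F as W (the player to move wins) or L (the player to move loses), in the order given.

H: W, F: L

Build the W/L table. Terminal = L. A non-terminal position is W if it has a move to some L; otherwise it is L.
Every edge goes from a vertex to one that appears earlier in the order C, D, B, G, E, H, F, A, so processing vertices in that order labels each vertex after all of its successors.
C: no outgoing edge → L
D: →C(L), so W
B: →D(W) only, which is W, so L
G: →B(L), so W
E: →C(L), so W
H: →B(L), so W
F: →D(W) only, which is W, so L
A: →B(L), so W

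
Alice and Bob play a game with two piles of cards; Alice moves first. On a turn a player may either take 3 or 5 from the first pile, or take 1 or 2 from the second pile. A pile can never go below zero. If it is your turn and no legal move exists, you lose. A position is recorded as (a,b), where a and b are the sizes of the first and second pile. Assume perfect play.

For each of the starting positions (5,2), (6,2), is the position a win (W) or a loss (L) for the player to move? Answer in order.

(5,2): W, (6,2): L

Classify positions by backward induction: terminal positions (no move available) are L. From any other position, the mover wins iff some move reaches an L.
No move ever increases a pile, so every position that can arise here has a ≤ 6 and b ≤ 2; it is enough to label the cells with 0 ≤ a ≤ 6 and 0 ≤ b ≤ 2.
Every move lowers a or b (never raises either), so fill the grid row by row in increasing a, and left to right within a row: each cell's successors are then already labelled.
      b=0  b=1  b=2
a=0:    L    W    W
a=1:    L    W    W
a=2:    L    W    W
a=3:    W    L    W
a=4:    W    L    W
a=5:    W    L    W
a=6:    W    W    L
Cells with no legal move (terminal, hence L): (0,0), (1,0), (2,0).
The remaining L cells, each justified by listing all of its moves:
(3,1): moves to (0,1)(W), (3,0)(W); every one is W ⇒ L
(4,1): moves to (1,1)(W), (4,0)(W); every one is W ⇒ L
(5,1): moves to (2,1)(W), (0,1)(W), (5,0)(W); every one is W ⇒ L
(6,2): moves to (3,2)(W), (1,2)(W), (6,1)(W), (6,0)(W); every one is W ⇒ L
Every other cell has at least one move into one of the L cells above, so it is W.
(5,2): the move to (5,1) reaches an L cell, so W
(6,2): one of the L cells justified above, so L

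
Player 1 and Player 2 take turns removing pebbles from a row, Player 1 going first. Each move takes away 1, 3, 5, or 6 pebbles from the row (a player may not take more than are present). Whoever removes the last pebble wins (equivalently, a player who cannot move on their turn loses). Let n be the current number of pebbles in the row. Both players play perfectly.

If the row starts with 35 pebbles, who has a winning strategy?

Player 2 wins.

Build the W/L table. Terminal = L. A non-terminal position is W if it has a move to some L; otherwise it is L.
n=0: no move → L
n=1: can move to 0, which is L ⇒ W
n=2: the only move is to 1(W), a W ⇒ L
n=3: can move to 2, which is L ⇒ W
n=4: moves to 3(W), 1(W); every one is W ⇒ L
n=5: can move to 4, which is L ⇒ W
n=6: can move to 0, which is L ⇒ W
n=7: can move to 4, which is L ⇒ W
n=8: can move to 2, which is L ⇒ W
n=9: can move to 4, which is L ⇒ W
n=10: can move to 4, which is L ⇒ W
n=11: moves to 10(W), 8(W), 6(W), 5(W); every one is W ⇒ L
n=12: can move to 11, which is L ⇒ W
n=13: moves to 12(W), 10(W), 8(W), 7(W); every one is W ⇒ L
n=14: can move to 13, which is L ⇒ W
n=15: moves to 14(W), 12(W), 10(W), 9(W); every one is W ⇒ L
n=16: can move to 15, which is L ⇒ W
n=17: can move to 11, which is L ⇒ W
n=18: can move to 15, which is L ⇒ W
n=19: can move to 13, which is L ⇒ W
n=20: can move to 15, which is L ⇒ W
n=21: can move to 15, which is L ⇒ W
n=22: moves to 21(W), 19(W), 17(W), 16(W); every one is W ⇒ L
n=23: can move to 22, which is L ⇒ W
n=24: moves to 23(W), 21(W), 19(W), 18(W); every one is W ⇒ L
n=25: can move to 24, which is L ⇒ W
n=26: moves to 25(W), 23(W), 21(W), 20(W); every one is W ⇒ L
n=27: can move to 26, which is L ⇒ W
n=28: can move to 22, which is L ⇒ W
n=29: can move to 26, which is L ⇒ W
n=30: can move to 24, which is L ⇒ W
n=31: can move to 26, which is L ⇒ W
n=32: can move to 26, which is L ⇒ W
n=33: moves to 32(W), 30(W), 28(W), 27(W); every one is W ⇒ L
n=34: can move to 33, which is L ⇒ W
n=35: moves to 34(W), 32(W), 30(W), 29(W); every one is W ⇒ L
The starting position 35 is L: whatever Player 1 does, the opponent receives a W position.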